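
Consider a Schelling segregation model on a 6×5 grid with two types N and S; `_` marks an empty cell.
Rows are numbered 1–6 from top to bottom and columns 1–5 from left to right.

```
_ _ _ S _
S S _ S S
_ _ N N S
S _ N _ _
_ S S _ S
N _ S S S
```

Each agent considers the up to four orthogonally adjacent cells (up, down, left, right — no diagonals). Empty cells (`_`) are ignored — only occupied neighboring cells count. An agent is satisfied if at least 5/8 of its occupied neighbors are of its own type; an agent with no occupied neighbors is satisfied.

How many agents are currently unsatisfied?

(1,4)S 1/1 satisfied
(2,1)S 1/1 satisfied
(2,2)S 1/1 satisfied
(2,4)S 2/3 satisfied
(2,5)S 2/2 satisfied
(3,3)N 2/2 satisfied
(3,4)N 1/3 not
(3,5)S 1/2 not
(4,1)S 0/0 satisfied
(4,3)N 1/2 not
(5,2)S 1/1 satisfied
(5,3)S 2/3 satisfied
(5,5)S 1/1 satisfied
(6,1)N 0/0 satisfied
(6,3)S 2/2 satisfied
(6,4)S 2/2 satisfied
(6,5)S 2/2 satisfied
Unsatisfied: (3,4), (3,5), (4,3) — 3 in total.

3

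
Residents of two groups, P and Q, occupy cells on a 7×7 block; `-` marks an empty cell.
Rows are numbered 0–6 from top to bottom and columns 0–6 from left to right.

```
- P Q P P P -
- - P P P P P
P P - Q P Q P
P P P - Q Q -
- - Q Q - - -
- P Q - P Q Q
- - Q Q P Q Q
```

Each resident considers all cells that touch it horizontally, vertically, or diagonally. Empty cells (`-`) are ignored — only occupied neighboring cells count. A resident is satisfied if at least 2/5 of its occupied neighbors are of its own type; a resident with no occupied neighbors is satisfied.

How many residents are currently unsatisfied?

6

(0,1)P 1/2 ✓
(0,2)Q 0/4 ✗
(0,3)P 4/5 ✓
(0,4)P 5/5 ✓
(0,5)P 4/4 ✓
(1,2)P 4/6 ✓
(1,3)P 5/7 ✓
(1,4)P 6/8 ✓
(1,5)P 6/7 ✓
(1,6)P 3/4 ✓
(2,0)P 3/3 ✓
(2,1)P 5/5 ✓
(2,3)Q 1/6 ✗
(2,4)P 3/7 ✓
(2,5)Q 2/7 ✗
(2,6)P 2/4 ✓
(3,0)P 3/3 ✓
(3,1)P 4/5 ✓
(3,2)P 2/5 ✓
(3,4)Q 4/5 ✓
(3,5)Q 2/4 ✓
(4,2)Q 2/5 ✓
(4,3)Q 3/5 ✓
(5,1)P 0/3 ✗
(5,2)Q 4/5 ✓
(5,4)P 1/5 ✗
(5,5)Q 3/5 ✓
(5,6)Q 3/3 ✓
(6,2)Q 2/3 ✓
(6,3)Q 2/4 ✓
(6,4)P 1/4 ✗
(6,5)Q 3/5 ✓
(6,6)Q 3/3 ✓
Unsatisfied: (0,2), (2,3), (2,5), (5,1), (5,4), (6,4) — 6 in total.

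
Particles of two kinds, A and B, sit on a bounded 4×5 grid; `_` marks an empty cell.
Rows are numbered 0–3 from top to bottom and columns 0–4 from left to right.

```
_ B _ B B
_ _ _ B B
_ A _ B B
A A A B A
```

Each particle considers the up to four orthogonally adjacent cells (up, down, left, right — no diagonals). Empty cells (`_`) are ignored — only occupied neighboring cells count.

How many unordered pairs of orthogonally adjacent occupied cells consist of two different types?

Scan each occupied cell's neighbors to the right and below so each pair is counted once.
Row 0: B(0,3)–B(0,4)= B(0,3)–B(1,3)= B(0,4)–B(1,4)=  → 0/3 unlike.
Row 1: B(1,3)–B(1,4)= B(1,3)–B(2,3)= B(1,4)–B(2,4)=  → 0/3 unlike.
Row 2: A(2,1)–A(3,1)= B(2,3)–B(2,4)= B(2,3)–B(3,3)= B(2,4)–A(3,4)≠  → 1/4 unlike.
Row 3: A(3,0)–A(3,1)= A(3,1)–A(3,2)= A(3,2)–B(3,3)≠ B(3,3)–A(3,4)≠  → 2/4 unlike.
Total adjacent occupied pairs: 14; unlike-type pairs: 3.

3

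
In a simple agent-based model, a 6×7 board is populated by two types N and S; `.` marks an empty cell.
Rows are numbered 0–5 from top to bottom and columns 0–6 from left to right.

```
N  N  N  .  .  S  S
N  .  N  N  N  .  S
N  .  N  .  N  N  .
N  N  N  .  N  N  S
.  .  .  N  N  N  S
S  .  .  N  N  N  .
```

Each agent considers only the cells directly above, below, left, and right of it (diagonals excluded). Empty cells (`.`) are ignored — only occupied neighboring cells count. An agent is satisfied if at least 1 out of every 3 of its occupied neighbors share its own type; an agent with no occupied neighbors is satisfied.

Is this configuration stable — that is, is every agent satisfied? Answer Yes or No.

(0,0)N 2/2 satisfied
(0,1)N 2/2 satisfied
(0,2)N 2/2 satisfied
(0,5)S 1/1 satisfied
(0,6)S 2/2 satisfied
(1,0)N 2/2 satisfied
(1,2)N 3/3 satisfied
(1,3)N 2/2 satisfied
(1,4)N 2/2 satisfied
(1,6)S 1/1 satisfied
(2,0)N 2/2 satisfied
(2,2)N 2/2 satisfied
(2,4)N 3/3 satisfied
(2,5)N 2/2 satisfied
(3,0)N 2/2 satisfied
(3,1)N 2/2 satisfied
(3,2)N 2/2 satisfied
(3,4)N 3/3 satisfied
(3,5)N 3/4 satisfied
(3,6)S 1/2 satisfied
(4,3)N 2/2 satisfied
(4,4)N 4/4 satisfied
(4,5)N 3/4 satisfied
(4,6)S 1/2 satisfied
(5,0)S 0/0 satisfied
(5,3)N 2/2 satisfied
(5,4)N 3/3 satisfied
(5,5)N 2/2 satisfied
All meet the threshold, so the configuration is stable.

Yes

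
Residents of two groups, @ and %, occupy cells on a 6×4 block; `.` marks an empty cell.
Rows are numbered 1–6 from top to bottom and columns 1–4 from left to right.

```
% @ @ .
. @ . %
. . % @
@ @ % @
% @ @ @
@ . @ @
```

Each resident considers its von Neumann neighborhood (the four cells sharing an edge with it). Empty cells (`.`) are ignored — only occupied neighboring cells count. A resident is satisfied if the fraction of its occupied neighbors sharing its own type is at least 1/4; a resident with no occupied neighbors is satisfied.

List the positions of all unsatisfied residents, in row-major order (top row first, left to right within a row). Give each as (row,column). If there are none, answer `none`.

(1,1)% 0/1 ✗
(1,2)@ 2/3 ✓
(1,3)@ 1/1 ✓
(2,2)@ 1/1 ✓
(2,4)% 0/1 ✗
(3,3)% 1/2 ✓
(3,4)@ 1/3 ✓
(4,1)@ 1/2 ✓
(4,2)@ 2/3 ✓
(4,3)% 1/4 ✓
(4,4)@ 2/3 ✓
(5,1)% 0/3 ✗
(5,2)@ 2/3 ✓
(5,3)@ 3/4 ✓
(5,4)@ 3/3 ✓
(6,1)@ 0/1 ✗
(6,3)@ 2/2 ✓
(6,4)@ 2/2 ✓

(1,1), (2,4), (5,1), (6,1)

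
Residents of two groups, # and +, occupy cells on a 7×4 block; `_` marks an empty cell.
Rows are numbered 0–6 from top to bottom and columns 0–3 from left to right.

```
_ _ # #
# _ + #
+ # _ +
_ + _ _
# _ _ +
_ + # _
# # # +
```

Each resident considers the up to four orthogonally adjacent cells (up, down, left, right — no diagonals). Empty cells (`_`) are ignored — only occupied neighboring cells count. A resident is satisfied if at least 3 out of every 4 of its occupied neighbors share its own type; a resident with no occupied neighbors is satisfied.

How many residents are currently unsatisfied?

Row 0: (0,2)# 1/2 unhappy · (0,3)# 2/2 ok
Row 1: (1,0)# 0/1 unhappy · (1,2)+ 0/2 unhappy · (1,3)# 1/3 unhappy
Row 2: (2,0)+ 0/2 unhappy · (2,1)# 0/2 unhappy · (2,3)+ 0/1 unhappy
Row 3: (3,1)+ 0/1 unhappy
Row 4: (4,0)# 0/0 ok · (4,3)+ 0/0 ok
Row 5: (5,1)+ 0/2 unhappy · (5,2)# 1/2 unhappy
Row 6: (6,0)# 1/1 ok · (6,1)# 2/3 unhappy · (6,2)# 2/3 unhappy · (6,3)+ 0/1 unhappy
Unsatisfied: (0,2), (1,0), (1,2), (1,3), (2,0), (2,1), (2,3), (3,1), (5,1), (5,2), (6,1), (6,2), (6,3) — 13 in total.

13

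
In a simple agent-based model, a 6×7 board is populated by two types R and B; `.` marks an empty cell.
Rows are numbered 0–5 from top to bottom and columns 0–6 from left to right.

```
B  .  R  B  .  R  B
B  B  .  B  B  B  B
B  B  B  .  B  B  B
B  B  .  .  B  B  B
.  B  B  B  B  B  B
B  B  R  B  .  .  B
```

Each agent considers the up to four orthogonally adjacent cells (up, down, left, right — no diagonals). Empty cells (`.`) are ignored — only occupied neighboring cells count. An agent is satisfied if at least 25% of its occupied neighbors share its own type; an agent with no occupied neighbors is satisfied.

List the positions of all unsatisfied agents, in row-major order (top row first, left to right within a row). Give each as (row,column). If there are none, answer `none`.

(0,2), (0,5), (5,2)

Row 0: (0,0)B 1/1 ok · (0,2)R 0/1 unhappy · (0,3)B 1/2 ok · (0,5)R 0/2 unhappy · (0,6)B 1/2 ok
Row 1: (1,0)B 3/3 ok · (1,1)B 2/2 ok · (1,3)B 2/2 ok · (1,4)B 3/3 ok · (1,5)B 3/4 ok · (1,6)B 3/3 ok
Row 2: (2,0)B 3/3 ok · (2,1)B 4/4 ok · (2,2)B 1/1 ok · (2,4)B 3/3 ok · (2,5)B 4/4 ok · (2,6)B 3/3 ok
Row 3: (3,0)B 2/2 ok · (3,1)B 3/3 ok · (3,4)B 3/3 ok · (3,5)B 4/4 ok · (3,6)B 3/3 ok
Row 4: (4,1)B 3/3 ok · (4,2)B 2/3 ok · (4,3)B 3/3 ok · (4,4)B 3/3 ok · (4,5)B 3/3 ok · (4,6)B 3/3 ok
Row 5: (5,0)B 1/1 ok · (5,1)B 2/3 ok · (5,2)R 0/3 unhappy · (5,3)B 1/2 ok · (5,6)B 1/1 ok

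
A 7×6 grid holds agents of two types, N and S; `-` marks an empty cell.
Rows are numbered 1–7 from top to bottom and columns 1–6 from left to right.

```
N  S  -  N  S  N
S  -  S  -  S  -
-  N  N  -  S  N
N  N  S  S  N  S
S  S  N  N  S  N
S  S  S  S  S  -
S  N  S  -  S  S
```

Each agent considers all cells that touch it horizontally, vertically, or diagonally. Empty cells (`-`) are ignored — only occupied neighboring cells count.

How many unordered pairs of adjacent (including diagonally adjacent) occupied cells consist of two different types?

Scan each occupied cell's neighbors to the right and below (and the two forward diagonals) so each pair is counted once.
Row 1: N(1,1)–S(1,2)≠ N(1,1)–S(2,1)≠ S(1,2)–S(2,3)= S(1,2)–S(2,1)= N(1,4)–S(1,5)≠ N(1,4)–S(2,5)≠ N(1,4)–S(2,3)≠ S(1,5)–N(1,6)≠ S(1,5)–S(2,5)= N(1,6)–S(2,5)≠  → 7/10 unlike.
Row 2: S(2,1)–N(3,2)≠ S(2,3)–N(3,3)≠ S(2,3)–N(3,2)≠ S(2,5)–S(3,5)= S(2,5)–N(3,6)≠  → 4/5 unlike.
Row 3: N(3,2)–N(3,3)= N(3,2)–N(4,2)= N(3,2)–S(4,3)≠ N(3,2)–N(4,1)= N(3,3)–S(4,3)≠ N(3,3)–S(4,4)≠ N(3,3)–N(4,2)= S(3,5)–N(3,6)≠ S(3,5)–N(4,5)≠ S(3,5)–S(4,6)= S(3,5)–S(4,4)= N(3,6)–S(4,6)≠ N(3,6)–N(4,5)=  → 6/13 unlike.
Row 4: N(4,1)–N(4,2)= N(4,1)–S(5,1)≠ N(4,1)–S(5,2)≠ N(4,2)–S(4,3)≠ N(4,2)–S(5,2)≠ N(4,2)–N(5,3)= N(4,2)–S(5,1)≠ S(4,3)–S(4,4)= S(4,3)–N(5,3)≠ S(4,3)–N(5,4)≠ S(4,3)–S(5,2)= S(4,4)–N(4,5)≠ S(4,4)–N(5,4)≠ S(4,4)–S(5,5)= S(4,4)–N(5,3)≠ N(4,5)–S(4,6)≠ N(4,5)–S(5,5)≠ N(4,5)–N(5,6)= N(4,5)–N(5,4)= S(4,6)–N(5,6)≠ S(4,6)–S(5,5)=  → 13/21 unlike.
Row 5: S(5,1)–S(5,2)= S(5,1)–S(6,1)= S(5,1)–S(6,2)= S(5,2)–N(5,3)≠ S(5,2)–S(6,2)= S(5,2)–S(6,3)= S(5,2)–S(6,1)= N(5,3)–N(5,4)= N(5,3)–S(6,3)≠ N(5,3)–S(6,4)≠ N(5,3)–S(6,2)≠ N(5,4)–S(5,5)≠ N(5,4)–S(6,4)≠ N(5,4)–S(6,5)≠ N(5,4)–S(6,3)≠ S(5,5)–N(5,6)≠ S(5,5)–S(6,5)= S(5,5)–S(6,4)= N(5,6)–S(6,5)≠  → 10/19 unlike.
Row 6: S(6,1)–S(6,2)= S(6,1)–S(7,1)= S(6,1)–N(7,2)≠ S(6,2)–S(6,3)= S(6,2)–N(7,2)≠ S(6,2)–S(7,3)= S(6,2)–S(7,1)= S(6,3)–S(6,4)= S(6,3)–S(7,3)= S(6,3)–N(7,2)≠ S(6,4)–S(6,5)= S(6,4)–S(7,5)= S(6,4)–S(7,3)= S(6,5)–S(7,5)= S(6,5)–S(7,6)=  → 3/15 unlike.
Row 7: S(7,1)–N(7,2)≠ N(7,2)–S(7,3)≠ S(7,5)–S(7,6)=  → 2/3 unlike.
Total adjacent occupied pairs: 86; unlike-type pairs: 45.

45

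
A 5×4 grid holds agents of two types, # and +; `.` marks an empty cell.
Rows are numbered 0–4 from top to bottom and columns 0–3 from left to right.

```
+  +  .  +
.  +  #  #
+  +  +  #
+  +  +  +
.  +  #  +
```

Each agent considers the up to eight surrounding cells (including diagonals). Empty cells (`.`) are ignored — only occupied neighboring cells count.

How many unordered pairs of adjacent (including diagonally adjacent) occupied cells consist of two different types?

15

Scan each occupied cell's neighbors to the right and below (and the two forward diagonals) so each pair is counted once.
Row 0: +(0,0)–+(0,1)= +(0,0)–+(1,1)= +(0,1)–+(1,1)= +(0,1)–#(1,2)≠ +(0,3)–#(1,3)≠ +(0,3)–#(1,2)≠  → 3/6 unlike.
Row 1: +(1,1)–#(1,2)≠ +(1,1)–+(2,1)= +(1,1)–+(2,2)= +(1,1)–+(2,0)= #(1,2)–#(1,3)= #(1,2)–+(2,2)≠ #(1,2)–#(2,3)= #(1,2)–+(2,1)≠ #(1,3)–#(2,3)= #(1,3)–+(2,2)≠  → 4/10 unlike.
Row 2: +(2,0)–+(2,1)= +(2,0)–+(3,0)= +(2,0)–+(3,1)= +(2,1)–+(2,2)= +(2,1)–+(3,1)= +(2,1)–+(3,2)= +(2,1)–+(3,0)= +(2,2)–#(2,3)≠ +(2,2)–+(3,2)= +(2,2)–+(3,3)= +(2,2)–+(3,1)= #(2,3)–+(3,3)≠ #(2,3)–+(3,2)≠  → 3/13 unlike.
Row 3: +(3,0)–+(3,1)= +(3,0)–+(4,1)= +(3,1)–+(3,2)= +(3,1)–+(4,1)= +(3,1)–#(4,2)≠ +(3,2)–+(3,3)= +(3,2)–#(4,2)≠ +(3,2)–+(4,3)= +(3,2)–+(4,1)= +(3,3)–+(4,3)= +(3,3)–#(4,2)≠  → 3/11 unlike.
Row 4: +(4,1)–#(4,2)≠ #(4,2)–+(4,3)≠  → 2/2 unlike.
Total adjacent occupied pairs: 42; unlike-type pairs: 15.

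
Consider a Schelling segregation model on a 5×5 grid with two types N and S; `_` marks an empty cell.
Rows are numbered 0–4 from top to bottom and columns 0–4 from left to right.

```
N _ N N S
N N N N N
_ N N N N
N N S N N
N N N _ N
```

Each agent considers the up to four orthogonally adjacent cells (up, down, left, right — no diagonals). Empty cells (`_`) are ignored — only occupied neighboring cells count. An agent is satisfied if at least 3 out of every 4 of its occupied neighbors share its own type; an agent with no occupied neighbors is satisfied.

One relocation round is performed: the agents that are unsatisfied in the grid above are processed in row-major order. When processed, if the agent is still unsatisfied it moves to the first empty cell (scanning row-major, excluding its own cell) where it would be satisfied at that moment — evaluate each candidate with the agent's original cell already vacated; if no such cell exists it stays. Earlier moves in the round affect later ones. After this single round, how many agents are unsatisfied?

1

Initially unsatisfied (in order): (0,3), (0,4), (1,4), (3,2), (3,3), (4,2).
  (0,3) → (0,1).
  (0,4): no empty cell satisfies it; stays.
  (1,4) → (2,0).
  (3,2): no empty cell satisfies it; stays.
  (3,3) → (4,3).
  (4,2) → (3,3).
Resulting grid:
N N N _ S
N N N N _
N N N N N
N N S N N
N N _ N N
Unsatisfied now: (3,2).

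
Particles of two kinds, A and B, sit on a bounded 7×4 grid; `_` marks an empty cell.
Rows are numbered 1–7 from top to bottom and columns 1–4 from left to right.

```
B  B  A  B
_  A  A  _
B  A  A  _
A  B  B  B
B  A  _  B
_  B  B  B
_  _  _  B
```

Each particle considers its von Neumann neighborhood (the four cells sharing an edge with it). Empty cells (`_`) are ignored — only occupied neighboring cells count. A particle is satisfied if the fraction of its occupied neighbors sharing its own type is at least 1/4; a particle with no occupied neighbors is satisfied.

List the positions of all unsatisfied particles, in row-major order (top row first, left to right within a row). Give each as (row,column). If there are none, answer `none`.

(1,4), (3,1), (4,1), (5,1), (5,2)

Row 1: (1,1)B 1/1 satisfied · (1,2)B 1/3 satisfied · (1,3)A 1/3 satisfied · (1,4)B 0/1 not
Row 2: (2,2)A 2/3 satisfied · (2,3)A 3/3 satisfied
Row 3: (3,1)B 0/2 not · (3,2)A 2/4 satisfied · (3,3)A 2/3 satisfied
Row 4: (4,1)A 0/3 not · (4,2)B 1/4 satisfied · (4,3)B 2/3 satisfied · (4,4)B 2/2 satisfied
Row 5: (5,1)B 0/2 not · (5,2)A 0/3 not · (5,4)B 2/2 satisfied
Row 6: (6,2)B 1/2 satisfied · (6,3)B 2/2 satisfied · (6,4)B 3/3 satisfied
Row 7: (7,4)B 1/1 satisfied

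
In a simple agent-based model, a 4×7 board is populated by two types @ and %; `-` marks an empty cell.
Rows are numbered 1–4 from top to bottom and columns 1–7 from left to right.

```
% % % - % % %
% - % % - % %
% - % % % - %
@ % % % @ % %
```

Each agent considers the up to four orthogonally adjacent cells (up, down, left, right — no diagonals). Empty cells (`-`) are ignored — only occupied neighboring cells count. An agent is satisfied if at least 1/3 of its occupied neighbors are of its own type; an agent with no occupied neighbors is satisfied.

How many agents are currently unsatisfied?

2

(1,1)% 2/2 satisfied
(1,2)% 2/2 satisfied
(1,3)% 2/2 satisfied
(1,5)% 1/1 satisfied
(1,6)% 3/3 satisfied
(1,7)% 2/2 satisfied
(2,1)% 2/2 satisfied
(2,3)% 3/3 satisfied
(2,4)% 2/2 satisfied
(2,6)% 2/2 satisfied
(2,7)% 3/3 satisfied
(3,1)% 1/2 satisfied
(3,3)% 3/3 satisfied
(3,4)% 4/4 satisfied
(3,5)% 1/2 satisfied
(3,7)% 2/2 satisfied
(4,1)@ 0/2 not
(4,2)% 1/2 satisfied
(4,3)% 3/3 satisfied
(4,4)% 2/3 satisfied
(4,5)@ 0/3 not
(4,6)% 1/2 satisfied
(4,7)% 2/2 satisfied
Unsatisfied: (4,1), (4,5) — 2 in total.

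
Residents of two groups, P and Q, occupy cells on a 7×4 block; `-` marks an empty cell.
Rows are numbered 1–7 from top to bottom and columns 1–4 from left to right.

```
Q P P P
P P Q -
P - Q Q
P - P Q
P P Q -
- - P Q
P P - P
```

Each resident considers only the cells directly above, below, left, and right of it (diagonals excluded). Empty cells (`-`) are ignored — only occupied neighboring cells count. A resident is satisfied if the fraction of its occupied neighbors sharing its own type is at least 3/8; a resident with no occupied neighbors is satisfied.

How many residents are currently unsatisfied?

7

(1,1)Q 0/2 ✗
(1,2)P 2/3 ✓
(1,3)P 2/3 ✓
(1,4)P 1/1 ✓
(2,1)P 2/3 ✓
(2,2)P 2/3 ✓
(2,3)Q 1/3 ✗
(3,1)P 2/2 ✓
(3,3)Q 2/3 ✓
(3,4)Q 2/2 ✓
(4,1)P 2/2 ✓
(4,3)P 0/3 ✗
(4,4)Q 1/2 ✓
(5,1)P 2/2 ✓
(5,2)P 1/2 ✓
(5,3)Q 0/3 ✗
(6,3)P 0/2 ✗
(6,4)Q 0/2 ✗
(7,1)P 1/1 ✓
(7,2)P 1/1 ✓
(7,4)P 0/1 ✗
Unsatisfied: (1,1), (2,3), (4,3), (5,3), (6,3), (6,4), (7,4) — 7 in total.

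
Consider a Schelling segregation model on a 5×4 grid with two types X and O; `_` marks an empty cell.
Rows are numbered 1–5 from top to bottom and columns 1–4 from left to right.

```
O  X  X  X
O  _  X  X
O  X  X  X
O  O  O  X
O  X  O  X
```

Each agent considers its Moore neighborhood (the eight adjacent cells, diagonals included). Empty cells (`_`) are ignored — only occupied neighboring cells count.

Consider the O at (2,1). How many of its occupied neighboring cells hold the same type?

Occupied neighbors of (2,1): (1,1)=O, (1,2)=X, (3,1)=O, (3,2)=X.
Same type (O): 2 of 4.

2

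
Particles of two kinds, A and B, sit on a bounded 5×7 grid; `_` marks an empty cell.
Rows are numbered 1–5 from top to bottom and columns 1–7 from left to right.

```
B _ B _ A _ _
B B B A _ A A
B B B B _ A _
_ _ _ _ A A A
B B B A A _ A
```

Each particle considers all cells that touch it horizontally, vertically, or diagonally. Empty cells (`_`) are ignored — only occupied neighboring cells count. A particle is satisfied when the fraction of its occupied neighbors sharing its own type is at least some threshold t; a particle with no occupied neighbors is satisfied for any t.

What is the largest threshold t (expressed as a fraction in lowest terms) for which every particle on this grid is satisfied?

Row 1: (1,1)B 2/2 · (1,3)B 2/3 · (1,5)A 2/2
Row 2: (2,1)B 4/4 · (2,2)B 7/7 · (2,3)B 5/6 · (2,4)A 1/5 · (2,6)A 3/3 · (2,7)A 2/2
Row 3: (3,1)B 3/3 · (3,2)B 5/5 · (3,3)B 4/5 · (3,4)B 2/4 · (3,6)A 5/5
Row 4: (4,5)A 4/5 · (4,6)A 5/5 · (4,7)A 3/3
Row 5: (5,1)B 1/1 · (5,2)B 2/2 · (5,3)B 1/2 · (5,4)A 2/3 · (5,5)A 3/3 · (5,7)A 2/2
The smallest same-type fraction is 1/5 at (2,4), which reduces to 1/5. Any threshold above that leaves this particle unsatisfied.

1/5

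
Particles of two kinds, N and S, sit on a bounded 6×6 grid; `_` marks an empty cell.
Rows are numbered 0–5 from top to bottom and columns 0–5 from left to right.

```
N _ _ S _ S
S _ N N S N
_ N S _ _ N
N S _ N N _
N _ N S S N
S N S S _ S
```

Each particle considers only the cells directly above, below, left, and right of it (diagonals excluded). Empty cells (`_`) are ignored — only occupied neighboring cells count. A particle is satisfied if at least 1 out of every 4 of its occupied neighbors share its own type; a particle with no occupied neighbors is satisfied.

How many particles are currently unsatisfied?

Row 0: (0,0)N 0/1 ✗ · (0,3)S 0/1 ✗ · (0,5)S 0/1 ✗
Row 1: (1,0)S 0/1 ✗ · (1,2)N 1/2 ✓ · (1,3)N 1/3 ✓ · (1,4)S 0/2 ✗ · (1,5)N 1/3 ✓
Row 2: (2,1)N 0/2 ✗ · (2,2)S 0/2 ✗ · (2,5)N 1/1 ✓
Row 3: (3,0)N 1/2 ✓ · (3,1)S 0/2 ✗ · (3,3)N 1/2 ✓ · (3,4)N 1/2 ✓
Row 4: (4,0)N 1/2 ✓ · (4,2)N 0/2 ✗ · (4,3)S 2/4 ✓ · (4,4)S 1/3 ✓ · (4,5)N 0/2 ✗
Row 5: (5,0)S 0/2 ✗ · (5,1)N 0/2 ✗ · (5,2)S 1/3 ✓ · (5,3)S 2/2 ✓ · (5,5)S 0/1 ✗
Unsatisfied: (0,0), (0,3), (0,5), (1,0), (1,4), (2,1), (2,2), (3,1), (4,2), (4,5), (5,0), (5,1), (5,5) — 13 in total.

13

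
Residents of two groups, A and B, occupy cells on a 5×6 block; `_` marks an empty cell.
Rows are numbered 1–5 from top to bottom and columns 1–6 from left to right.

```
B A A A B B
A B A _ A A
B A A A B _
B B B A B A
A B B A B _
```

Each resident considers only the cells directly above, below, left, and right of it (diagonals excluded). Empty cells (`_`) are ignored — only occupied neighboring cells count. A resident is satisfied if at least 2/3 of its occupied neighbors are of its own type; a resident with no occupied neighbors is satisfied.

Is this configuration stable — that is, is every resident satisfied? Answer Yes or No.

No

(1,1)B 0/2 ✗
(1,2)A 1/3 ✗
(1,3)A 3/3 ✓
(1,4)A 1/2 ✗
(1,5)B 1/3 ✗
(1,6)B 1/2 ✗
(2,1)A 0/3 ✗
(2,2)B 0/4 ✗
(2,3)A 2/3 ✓
(2,5)A 1/3 ✗
(2,6)A 1/2 ✗
(3,1)B 1/3 ✗
(3,2)A 1/4 ✗
(3,3)A 3/4 ✓
(3,4)A 2/3 ✓
(3,5)B 1/3 ✗
(4,1)B 2/3 ✓
(4,2)B 3/4 ✓
(4,3)B 2/4 ✗
(4,4)A 2/4 ✗
(4,5)B 2/4 ✗
(4,6)A 0/1 ✗
(5,1)A 0/2 ✗
(5,2)B 2/3 ✓
(5,3)B 2/3 ✓
(5,4)A 1/3 ✗
(5,5)B 1/2 ✗
For instance (1,1) has only 0/2 same-type neighbors, below 2/3.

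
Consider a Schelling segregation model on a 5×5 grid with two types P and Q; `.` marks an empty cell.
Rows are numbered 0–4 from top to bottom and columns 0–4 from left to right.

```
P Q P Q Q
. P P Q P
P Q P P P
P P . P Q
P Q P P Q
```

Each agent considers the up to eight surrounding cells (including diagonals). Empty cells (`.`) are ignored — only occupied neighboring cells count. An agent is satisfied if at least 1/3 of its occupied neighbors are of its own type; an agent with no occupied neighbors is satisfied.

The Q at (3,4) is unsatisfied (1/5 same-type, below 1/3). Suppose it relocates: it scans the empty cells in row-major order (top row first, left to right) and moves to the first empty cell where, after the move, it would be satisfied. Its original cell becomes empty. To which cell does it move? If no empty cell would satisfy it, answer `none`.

(1,0)

Vacating (3,4). Empty cells in order:
  (1,0): 2/5 same-type → satisfied — stop here.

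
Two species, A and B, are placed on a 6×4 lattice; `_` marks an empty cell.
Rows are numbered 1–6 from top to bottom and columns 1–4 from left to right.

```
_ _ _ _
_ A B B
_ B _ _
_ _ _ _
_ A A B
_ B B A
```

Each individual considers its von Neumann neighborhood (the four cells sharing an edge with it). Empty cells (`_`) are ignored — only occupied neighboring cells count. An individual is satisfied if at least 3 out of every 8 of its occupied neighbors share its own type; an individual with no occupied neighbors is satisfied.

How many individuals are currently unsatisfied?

(2,2)A 0/2 unhappy
(2,3)B 1/2 ok
(2,4)B 1/1 ok
(3,2)B 0/1 unhappy
(5,2)A 1/2 ok
(5,3)A 1/3 unhappy
(5,4)B 0/2 unhappy
(6,2)B 1/2 ok
(6,3)B 1/3 unhappy
(6,4)A 0/2 unhappy
Unsatisfied: (2,2), (3,2), (5,3), (5,4), (6,3), (6,4) — 6 in total.

6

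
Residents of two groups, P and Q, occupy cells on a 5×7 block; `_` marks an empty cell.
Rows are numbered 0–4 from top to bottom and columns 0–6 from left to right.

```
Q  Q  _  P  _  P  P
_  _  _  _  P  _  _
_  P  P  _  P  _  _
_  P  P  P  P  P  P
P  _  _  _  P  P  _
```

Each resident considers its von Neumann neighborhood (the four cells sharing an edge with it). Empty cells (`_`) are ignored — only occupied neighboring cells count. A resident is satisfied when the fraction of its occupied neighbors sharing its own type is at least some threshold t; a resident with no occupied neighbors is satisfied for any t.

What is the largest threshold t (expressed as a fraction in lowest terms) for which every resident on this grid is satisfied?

Row 0: (0,0)Q 1/1 · (0,1)Q 1/1 · (0,3)P — no occupied neighbors · (0,5)P 1/1 · (0,6)P 1/1
Row 1: (1,4)P 1/1
Row 2: (2,1)P 2/2 · (2,2)P 2/2 · (2,4)P 2/2
Row 3: (3,1)P 2/2 · (3,2)P 3/3 · (3,3)P 2/2 · (3,4)P 4/4 · (3,5)P 3/3 · (3,6)P 1/1
Row 4: (4,0)P — no occupied neighbors · (4,4)P 2/2 · (4,5)P 2/2
The smallest same-type fraction is 1/1 at (0,0), which reduces to 1/1. Any threshold above that leaves this resident unsatisfied.

1/1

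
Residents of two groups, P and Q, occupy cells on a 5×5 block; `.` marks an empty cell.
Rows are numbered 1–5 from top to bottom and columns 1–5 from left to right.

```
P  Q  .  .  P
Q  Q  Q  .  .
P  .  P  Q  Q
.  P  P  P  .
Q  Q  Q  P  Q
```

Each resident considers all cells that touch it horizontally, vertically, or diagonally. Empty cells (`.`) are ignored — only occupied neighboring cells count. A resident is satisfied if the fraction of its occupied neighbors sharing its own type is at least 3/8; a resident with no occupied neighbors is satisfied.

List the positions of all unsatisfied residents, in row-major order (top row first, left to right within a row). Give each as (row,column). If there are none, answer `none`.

(1,1), (3,1), (5,3), (5,5)

Row 1: (1,1)P 0/3 unhappy · (1,2)Q 3/4 ok · (1,5)P 0/0 ok
Row 2: (2,1)Q 2/4 ok · (2,2)Q 3/6 ok · (2,3)Q 3/4 ok
Row 3: (3,1)P 1/3 unhappy · (3,3)P 3/6 ok · (3,4)Q 2/5 ok · (3,5)Q 1/2 ok
Row 4: (4,2)P 3/6 ok · (4,3)P 4/7 ok · (4,4)P 3/7 ok
Row 5: (5,1)Q 1/2 ok · (5,2)Q 2/4 ok · (5,3)Q 1/5 unhappy · (5,4)P 2/4 ok · (5,5)Q 0/2 unhappy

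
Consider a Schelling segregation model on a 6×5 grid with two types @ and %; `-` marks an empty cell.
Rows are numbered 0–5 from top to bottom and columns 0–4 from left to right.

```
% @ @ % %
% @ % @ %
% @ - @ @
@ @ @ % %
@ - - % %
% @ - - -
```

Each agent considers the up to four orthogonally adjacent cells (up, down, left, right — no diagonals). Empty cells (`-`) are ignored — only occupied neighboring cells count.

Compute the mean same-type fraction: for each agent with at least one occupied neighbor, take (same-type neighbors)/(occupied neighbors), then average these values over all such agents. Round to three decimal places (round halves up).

Row 0: (0,0)% 1/2 · (0,1)@ 2/3 · (0,2)@ 1/3 · (0,3)% 1/3 · (0,4)% 2/2
Row 1: (1,0)% 2/3 · (1,1)@ 2/4 · (1,2)% 0/3 · (1,3)@ 1/4 · (1,4)% 1/3
Row 2: (2,0)% 1/3 · (2,1)@ 2/3 · (2,3)@ 2/3 · (2,4)@ 1/3
Row 3: (3,0)@ 2/3 · (3,1)@ 3/3 · (3,2)@ 1/2 · (3,3)% 2/4 · (3,4)% 2/3
Row 4: (4,0)@ 1/2 · (4,3)% 2/2 · (4,4)% 2/2
Row 5: (5,0)% 0/2 · (5,1)@ 0/1
Sum over 24 agents: 1/2 + 2/3 + 1/3 + 1/3 + 2/2 + 2/3 + 2/4 + 0/3 + 1/4 + 1/3 + 1/3 + 2/3 + 2/3 + 1/3 + 2/3 + 3/3 + 1/2 + 2/4 + 2/3 + 1/2 + 2/2 + 2/2 + 0/2 + 0/1 = 149/12; mean = 149/12 ÷ 24 = 149/288 = 0.517361… → 0.517.

0.517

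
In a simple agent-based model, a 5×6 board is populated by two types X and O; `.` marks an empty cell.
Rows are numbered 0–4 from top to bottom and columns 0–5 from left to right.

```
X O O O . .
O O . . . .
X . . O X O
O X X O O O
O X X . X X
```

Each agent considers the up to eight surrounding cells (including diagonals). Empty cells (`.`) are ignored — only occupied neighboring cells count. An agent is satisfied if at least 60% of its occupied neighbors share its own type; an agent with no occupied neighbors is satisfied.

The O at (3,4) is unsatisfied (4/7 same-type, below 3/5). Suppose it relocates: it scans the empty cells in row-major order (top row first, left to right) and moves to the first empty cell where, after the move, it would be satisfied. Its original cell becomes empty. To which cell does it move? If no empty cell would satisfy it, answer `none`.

(0,4)

Vacating (3,4). Empty cells in order:
  (0,4): 1/1 same-type → satisfied — stop here.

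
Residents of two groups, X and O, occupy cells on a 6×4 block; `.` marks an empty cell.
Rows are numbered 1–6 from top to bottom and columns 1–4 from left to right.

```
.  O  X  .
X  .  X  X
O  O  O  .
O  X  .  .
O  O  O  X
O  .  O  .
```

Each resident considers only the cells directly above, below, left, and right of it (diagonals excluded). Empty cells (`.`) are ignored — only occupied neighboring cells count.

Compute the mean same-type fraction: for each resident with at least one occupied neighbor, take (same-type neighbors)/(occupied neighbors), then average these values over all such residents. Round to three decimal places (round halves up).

(1,2)O 0/1
(1,3)X 1/2
(2,1)X 0/1
(2,3)X 2/3
(2,4)X 1/1
(3,1)O 2/3
(3,2)O 2/3
(3,3)O 1/2
(4,1)O 2/3
(4,2)X 0/3
(5,1)O 3/3
(5,2)O 2/3
(5,3)O 2/3
(5,4)X 0/1
(6,1)O 1/1
(6,3)O 1/1
Sum over 16 residents: 0/1 + 1/2 + 0/1 + 2/3 + 1/1 + 2/3 + 2/3 + 1/2 + 2/3 + 0/3 + 3/3 + 2/3 + 2/3 + 0/1 + 1/1 + 1/1 = 9; mean = 9 ÷ 16 = 9/16 = 0.5625 → 0.563.

0.563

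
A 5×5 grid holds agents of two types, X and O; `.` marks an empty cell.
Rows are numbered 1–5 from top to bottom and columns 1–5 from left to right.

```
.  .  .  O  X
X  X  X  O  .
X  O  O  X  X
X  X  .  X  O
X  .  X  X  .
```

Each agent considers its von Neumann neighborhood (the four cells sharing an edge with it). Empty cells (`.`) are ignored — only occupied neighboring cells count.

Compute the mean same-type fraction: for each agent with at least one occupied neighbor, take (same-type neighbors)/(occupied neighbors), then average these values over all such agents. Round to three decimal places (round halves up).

(1,4)O 1/2
(1,5)X 0/1
(2,1)X 2/2
(2,2)X 2/3
(2,3)X 1/3
(2,4)O 1/3
(3,1)X 2/3
(3,2)O 1/4
(3,3)O 1/3
(3,4)X 2/4
(3,5)X 1/2
(4,1)X 3/3
(4,2)X 1/2
(4,4)X 2/3
(4,5)O 0/2
(5,1)X 1/1
(5,3)X 1/1
(5,4)X 2/2
Sum over 18 agents: 1/2 + 0/1 + 2/2 + 2/3 + 1/3 + 1/3 + 2/3 + 1/4 + 1/3 + 2/4 + 1/2 + 3/3 + 1/2 + 2/3 + 0/2 + 1/1 + 1/1 + 2/2 = 41/4; mean = 41/4 ÷ 18 = 41/72 = 0.569444… → 0.569.

0.569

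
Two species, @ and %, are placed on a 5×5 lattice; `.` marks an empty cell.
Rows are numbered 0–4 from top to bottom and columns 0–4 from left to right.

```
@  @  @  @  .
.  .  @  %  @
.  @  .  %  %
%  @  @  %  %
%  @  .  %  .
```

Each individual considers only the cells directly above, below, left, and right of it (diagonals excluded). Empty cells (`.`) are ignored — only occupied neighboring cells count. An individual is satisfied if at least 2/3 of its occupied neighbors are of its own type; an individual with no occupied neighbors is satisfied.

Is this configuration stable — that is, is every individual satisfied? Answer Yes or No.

No

(0,0)@ 1/1 satisfied
(0,1)@ 2/2 satisfied
(0,2)@ 3/3 satisfied
(0,3)@ 1/2 not
(1,2)@ 1/2 not
(1,3)% 1/4 not
(1,4)@ 0/2 not
(2,1)@ 1/1 satisfied
(2,3)% 3/3 satisfied
(2,4)% 2/3 satisfied
(3,0)% 1/2 not
(3,1)@ 3/4 satisfied
(3,2)@ 1/2 not
(3,3)% 3/4 satisfied
(3,4)% 2/2 satisfied
(4,0)% 1/2 not
(4,1)@ 1/2 not
(4,3)% 1/1 satisfied
For instance (0,3) has only 1/2 same-type neighbors, below 2/3.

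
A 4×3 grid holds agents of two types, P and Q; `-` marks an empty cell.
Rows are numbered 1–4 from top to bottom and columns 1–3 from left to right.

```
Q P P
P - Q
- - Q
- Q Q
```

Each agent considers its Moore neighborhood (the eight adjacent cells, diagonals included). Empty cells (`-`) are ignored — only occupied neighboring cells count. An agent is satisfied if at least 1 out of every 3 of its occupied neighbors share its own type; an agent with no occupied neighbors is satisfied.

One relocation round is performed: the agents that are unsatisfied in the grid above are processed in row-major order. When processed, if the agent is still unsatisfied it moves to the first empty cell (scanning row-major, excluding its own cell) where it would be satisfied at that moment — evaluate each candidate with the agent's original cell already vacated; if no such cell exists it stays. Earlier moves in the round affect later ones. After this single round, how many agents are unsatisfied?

Initially unsatisfied (in order): (1,1).
  (1,1) → (2,2).
Resulting grid:
- P P
P Q Q
- - Q
- Q Q
All satisfied now.

0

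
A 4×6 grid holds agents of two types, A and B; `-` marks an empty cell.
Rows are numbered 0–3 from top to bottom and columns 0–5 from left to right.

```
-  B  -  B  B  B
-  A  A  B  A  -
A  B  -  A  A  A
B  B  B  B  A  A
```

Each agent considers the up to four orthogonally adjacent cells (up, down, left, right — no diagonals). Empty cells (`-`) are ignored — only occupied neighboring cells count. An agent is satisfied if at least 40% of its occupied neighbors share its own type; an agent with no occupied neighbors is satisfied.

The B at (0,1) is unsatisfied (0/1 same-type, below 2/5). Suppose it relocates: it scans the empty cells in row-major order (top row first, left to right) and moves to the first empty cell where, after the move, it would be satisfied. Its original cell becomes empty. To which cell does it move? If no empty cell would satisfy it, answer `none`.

Vacating (0,1). Empty cells in order:
  (0,0): 0/0 same-type → satisfied — stop here.

(0,0)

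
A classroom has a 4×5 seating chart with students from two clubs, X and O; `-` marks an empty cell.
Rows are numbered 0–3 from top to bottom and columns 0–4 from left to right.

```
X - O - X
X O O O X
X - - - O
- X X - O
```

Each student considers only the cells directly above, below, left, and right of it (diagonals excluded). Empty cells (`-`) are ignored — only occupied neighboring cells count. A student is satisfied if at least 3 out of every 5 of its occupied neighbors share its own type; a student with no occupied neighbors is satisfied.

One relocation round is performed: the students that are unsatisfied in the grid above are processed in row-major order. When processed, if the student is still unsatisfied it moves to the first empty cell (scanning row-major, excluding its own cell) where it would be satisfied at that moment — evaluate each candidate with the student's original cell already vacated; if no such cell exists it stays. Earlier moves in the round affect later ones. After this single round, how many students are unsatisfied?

1

Initially unsatisfied (in order): (1,1), (1,3), (1,4), (2,4).
  (1,1) → (0,3).
  (1,3): now satisfied by earlier moves; stays.
  (1,4) → (2,1).
  (2,4): now satisfied by earlier moves; stays.
Resulting grid:
X - O O X
X - O O -
X X - - O
- X X - O
Unsatisfied now: (0,4).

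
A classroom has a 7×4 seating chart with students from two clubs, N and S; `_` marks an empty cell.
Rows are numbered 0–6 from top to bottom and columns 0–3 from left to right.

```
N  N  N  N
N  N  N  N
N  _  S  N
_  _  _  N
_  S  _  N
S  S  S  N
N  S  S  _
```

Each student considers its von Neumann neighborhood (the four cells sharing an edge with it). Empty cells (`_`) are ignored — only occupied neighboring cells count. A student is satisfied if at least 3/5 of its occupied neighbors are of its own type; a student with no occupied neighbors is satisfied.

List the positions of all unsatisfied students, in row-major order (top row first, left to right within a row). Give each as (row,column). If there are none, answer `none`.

(0,0)N 2/2 ✓
(0,1)N 3/3 ✓
(0,2)N 3/3 ✓
(0,3)N 2/2 ✓
(1,0)N 3/3 ✓
(1,1)N 3/3 ✓
(1,2)N 3/4 ✓
(1,3)N 3/3 ✓
(2,0)N 1/1 ✓
(2,2)S 0/2 ✗
(2,3)N 2/3 ✓
(3,3)N 2/2 ✓
(4,1)S 1/1 ✓
(4,3)N 2/2 ✓
(5,0)S 1/2 ✗
(5,1)S 4/4 ✓
(5,2)S 2/3 ✓
(5,3)N 1/2 ✗
(6,0)N 0/2 ✗
(6,1)S 2/3 ✓
(6,2)S 2/2 ✓

(2,2), (5,0), (5,3), (6,0)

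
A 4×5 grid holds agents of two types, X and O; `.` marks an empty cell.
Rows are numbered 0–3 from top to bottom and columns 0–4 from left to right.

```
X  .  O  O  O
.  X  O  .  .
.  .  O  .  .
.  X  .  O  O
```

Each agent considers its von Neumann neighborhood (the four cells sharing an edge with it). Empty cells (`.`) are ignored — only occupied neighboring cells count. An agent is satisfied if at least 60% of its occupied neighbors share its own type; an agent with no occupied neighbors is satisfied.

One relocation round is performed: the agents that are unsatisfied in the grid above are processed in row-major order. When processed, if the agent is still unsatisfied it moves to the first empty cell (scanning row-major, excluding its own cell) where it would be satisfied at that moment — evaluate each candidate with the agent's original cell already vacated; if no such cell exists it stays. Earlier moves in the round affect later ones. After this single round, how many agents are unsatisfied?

0

Initially unsatisfied (in order): (1,1).
  (1,1) → (1,0).
Resulting grid:
X . O O O
X . O . .
. . O . .
. X . O O
All satisfied now.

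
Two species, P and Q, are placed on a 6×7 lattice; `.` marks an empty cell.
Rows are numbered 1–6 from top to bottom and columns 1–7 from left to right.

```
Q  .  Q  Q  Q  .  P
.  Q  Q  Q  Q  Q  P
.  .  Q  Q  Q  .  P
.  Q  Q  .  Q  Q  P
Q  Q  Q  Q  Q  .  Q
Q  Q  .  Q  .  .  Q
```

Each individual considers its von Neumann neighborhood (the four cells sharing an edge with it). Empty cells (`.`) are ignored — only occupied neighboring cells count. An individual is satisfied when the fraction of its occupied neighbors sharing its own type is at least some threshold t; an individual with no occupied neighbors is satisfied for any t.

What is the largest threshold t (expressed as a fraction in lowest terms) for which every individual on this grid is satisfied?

1/3

Row 1: (1,1)Q — no occupied neighbors · (1,3)Q 2/2 · (1,4)Q 3/3 · (1,5)Q 2/2 · (1,7)P 1/1
Row 2: (2,2)Q 1/1 · (2,3)Q 4/4 · (2,4)Q 4/4 · (2,5)Q 4/4 · (2,6)Q 1/2 · (2,7)P 2/3
Row 3: (3,3)Q 3/3 · (3,4)Q 3/3 · (3,5)Q 3/3 · (3,7)P 2/2
Row 4: (4,2)Q 2/2 · (4,3)Q 3/3 · (4,5)Q 3/3 · (4,6)Q 1/2 · (4,7)P 1/3
Row 5: (5,1)Q 2/2 · (5,2)Q 4/4 · (5,3)Q 3/3 · (5,4)Q 3/3 · (5,5)Q 2/2 · (5,7)Q 1/2
Row 6: (6,1)Q 2/2 · (6,2)Q 2/2 · (6,4)Q 1/1 · (6,7)Q 1/1
The smallest same-type fraction is 1/3 at (4,7), which reduces to 1/3. Any threshold above that leaves this individual unsatisfied.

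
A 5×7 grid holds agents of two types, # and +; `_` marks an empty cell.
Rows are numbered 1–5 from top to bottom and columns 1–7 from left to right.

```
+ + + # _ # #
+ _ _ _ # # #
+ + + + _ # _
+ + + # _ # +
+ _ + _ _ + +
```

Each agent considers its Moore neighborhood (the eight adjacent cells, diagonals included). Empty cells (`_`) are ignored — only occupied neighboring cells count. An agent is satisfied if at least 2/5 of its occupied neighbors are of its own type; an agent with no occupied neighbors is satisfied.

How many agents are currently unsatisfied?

Row 1: (1,1)+ 2/2 ok · (1,2)+ 3/3 ok · (1,3)+ 1/2 ok · (1,4)# 1/2 ok · (1,6)# 4/4 ok · (1,7)# 3/3 ok
Row 2: (2,1)+ 4/4 ok · (2,5)# 4/5 ok · (2,6)# 5/5 ok · (2,7)# 4/4 ok
Row 3: (3,1)+ 4/4 ok · (3,2)+ 6/6 ok · (3,3)+ 4/5 ok · (3,4)+ 2/4 ok · (3,6)# 4/5 ok
Row 4: (4,1)+ 4/4 ok · (4,2)+ 7/7 ok · (4,3)+ 5/6 ok · (4,4)# 0/4 unhappy · (4,6)# 1/4 unhappy · (4,7)+ 2/4 ok
Row 5: (5,1)+ 2/2 ok · (5,3)+ 2/3 ok · (5,6)+ 2/3 ok · (5,7)+ 2/3 ok
Unsatisfied: (4,4), (4,6) — 2 in total.

2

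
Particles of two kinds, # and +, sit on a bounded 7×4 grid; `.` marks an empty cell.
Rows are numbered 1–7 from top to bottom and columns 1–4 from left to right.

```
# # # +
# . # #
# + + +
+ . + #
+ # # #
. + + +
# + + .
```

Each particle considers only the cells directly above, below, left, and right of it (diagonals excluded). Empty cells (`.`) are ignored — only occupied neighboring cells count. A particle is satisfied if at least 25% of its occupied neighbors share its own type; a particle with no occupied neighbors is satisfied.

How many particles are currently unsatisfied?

Row 1: (1,1)# 2/2 ok · (1,2)# 2/2 ok · (1,3)# 2/3 ok · (1,4)+ 0/2 unhappy
Row 2: (2,1)# 2/2 ok · (2,3)# 2/3 ok · (2,4)# 1/3 ok
Row 3: (3,1)# 1/3 ok · (3,2)+ 1/2 ok · (3,3)+ 3/4 ok · (3,4)+ 1/3 ok
Row 4: (4,1)+ 1/2 ok · (4,3)+ 1/3 ok · (4,4)# 1/3 ok
Row 5: (5,1)+ 1/2 ok · (5,2)# 1/3 ok · (5,3)# 2/4 ok · (5,4)# 2/3 ok
Row 6: (6,2)+ 2/3 ok · (6,3)+ 3/4 ok · (6,4)+ 1/2 ok
Row 7: (7,1)# 0/1 unhappy · (7,2)+ 2/3 ok · (7,3)+ 2/2 ok
Unsatisfied: (1,4), (7,1) — 2 in total.

2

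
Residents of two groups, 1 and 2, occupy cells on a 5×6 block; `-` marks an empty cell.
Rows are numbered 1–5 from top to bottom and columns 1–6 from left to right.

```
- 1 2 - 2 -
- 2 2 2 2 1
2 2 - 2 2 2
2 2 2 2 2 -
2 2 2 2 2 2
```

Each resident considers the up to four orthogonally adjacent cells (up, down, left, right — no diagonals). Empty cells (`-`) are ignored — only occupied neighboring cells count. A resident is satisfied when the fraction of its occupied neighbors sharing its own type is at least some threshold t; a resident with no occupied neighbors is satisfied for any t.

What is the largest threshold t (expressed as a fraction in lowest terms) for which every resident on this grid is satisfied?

(1,2)1 0/2
(1,3)2 1/2
(1,5)2 1/1
(2,2)2 2/3
(2,3)2 3/3
(2,4)2 3/3
(2,5)2 3/4
(2,6)1 0/2
(3,1)2 2/2
(3,2)2 3/3
(3,4)2 3/3
(3,5)2 4/4
(3,6)2 1/2
(4,1)2 3/3
(4,2)2 4/4
(4,3)2 3/3
(4,4)2 4/4
(4,5)2 3/3
(5,1)2 2/2
(5,2)2 3/3
(5,3)2 3/3
(5,4)2 3/3
(5,5)2 3/3
(5,6)2 1/1
The smallest same-type fraction is 0/2 at (1,2), which reduces to 0/1. Any threshold above that leaves this resident unsatisfied.

0/1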